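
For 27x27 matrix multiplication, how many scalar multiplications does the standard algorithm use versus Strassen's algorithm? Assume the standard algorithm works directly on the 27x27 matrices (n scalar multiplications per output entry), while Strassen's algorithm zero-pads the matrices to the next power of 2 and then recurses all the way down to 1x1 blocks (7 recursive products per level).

Matrix multiplication for 27x27 matrices:

Strassen's algorithm requires power-of-2 dimensions. Pad 27x27 to 32x32 (next power of 2).

Standard algorithm: 27^3 = 19683 multiplications
Strassen's algorithm: 7^(log2(32)) = 7^5 = 16807 multiplications
Savings: 19683 - 16807 = 2876 multiplications

Standard: 19683 multiplications (27^3). Strassen: 16807 multiplications (7^5, after padding to 32x32). Strassen reduces 8 recursive multiplications to 7 at each level.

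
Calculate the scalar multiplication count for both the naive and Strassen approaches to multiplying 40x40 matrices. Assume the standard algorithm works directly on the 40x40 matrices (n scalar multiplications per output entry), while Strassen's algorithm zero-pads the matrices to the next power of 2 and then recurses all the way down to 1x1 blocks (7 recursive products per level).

Matrix multiplication for 40x40 matrices:

Strassen's algorithm requires power-of-2 dimensions. Pad 40x40 to 64x64 (next power of 2).

Standard algorithm: 40^3 = 64000 multiplications
Strassen's algorithm: 7^(log2(64)) = 7^6 = 117649 multiplications
Difference: 64000 - 117649 = -53649 (Strassen uses MORE here due to padding overhead — for small or just-over-power-of-2 n, padding can outweigh the per-level savings)

Standard: 64000 multiplications (40^3). Strassen: 117649 multiplications (7^6, after padding to 64x64). Strassen reduces 8 recursive multiplications to 7 at each level.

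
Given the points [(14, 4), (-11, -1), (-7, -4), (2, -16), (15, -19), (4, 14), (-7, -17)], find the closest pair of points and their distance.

Computing all pairwise distances among 7 points:

d((14, 4), (-11, -1)) = 25.4951
d((14, 4), (-7, -4)) = 22.4722
d((14, 4), (2, -16)) = 23.3238
d((14, 4), (15, -19)) = 23.0217
d((14, 4), (4, 14)) = 14.1421
d((14, 4), (-7, -17)) = 29.6985
d((-11, -1), (-7, -4)) = 5.0 <-- minimum
d((-11, -1), (2, -16)) = 19.8494
d((-11, -1), (15, -19)) = 31.6228
d((-11, -1), (4, 14)) = 21.2132
d((-11, -1), (-7, -17)) = 16.4924
d((-7, -4), (2, -16)) = 15.0
d((-7, -4), (15, -19)) = 26.6271
d((-7, -4), (4, 14)) = 21.095
d((-7, -4), (-7, -17)) = 13.0
d((2, -16), (15, -19)) = 13.3417
d((2, -16), (4, 14)) = 30.0666
d((2, -16), (-7, -17)) = 9.0554
d((15, -19), (4, 14)) = 34.7851
d((15, -19), (-7, -17)) = 22.0907
d((4, 14), (-7, -17)) = 32.8938

Closest pair: (-11, -1) and (-7, -4) with distance 5.0

The closest pair is (-11, -1) and (-7, -4) with Euclidean distance 5.0. For 7 points, brute-force pairwise comparison is shown above. For large n, the divide-and-conquer algorithm (sort by x, recurse on halves, check the dividing strip) achieves O(n log n).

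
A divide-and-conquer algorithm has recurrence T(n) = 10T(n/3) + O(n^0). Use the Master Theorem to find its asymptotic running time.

Master Theorem for T(n) = 10T(n/3) + O(n^0):

a = 10, b = 3, c = 0
log_b(a) = log_3(10) = 2.0959

Case 1: c = 0 < log_3(10) = 2.0959
T(n) = O(n^(log_3 10))

For T(n) = 10T(n/3) + O(n^0): log_3(10) = 2.0959. This is Case 1 of the Master Theorem (c < log_b(a), work dominated by leaves), giving O(n^(log_3 10)).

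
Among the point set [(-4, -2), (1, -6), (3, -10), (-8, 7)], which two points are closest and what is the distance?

Computing all pairwise distances among 4 points:

d((-4, -2), (1, -6)) = 6.4031
d((-4, -2), (3, -10)) = 10.6301
d((-4, -2), (-8, 7)) = 9.8489
d((1, -6), (3, -10)) = 4.4721 <-- minimum
d((1, -6), (-8, 7)) = 15.8114
d((3, -10), (-8, 7)) = 20.2485

Closest pair: (1, -6) and (3, -10) with distance 4.4721

The closest pair is (1, -6) and (3, -10) with Euclidean distance 4.4721. For 4 points, brute-force pairwise comparison is shown above. For large n, the divide-and-conquer algorithm (sort by x, recurse on halves, check the dividing strip) achieves O(n log n).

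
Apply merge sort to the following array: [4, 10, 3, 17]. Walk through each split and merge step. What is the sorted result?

Merge sort trace:

Split: [4, 10, 3, 17] -> [4, 10] and [3, 17]
  Split: [4, 10] -> [4] and [10]
  Merge: [4] + [10] -> [4, 10]
  Split: [3, 17] -> [3] and [17]
  Merge: [3] + [17] -> [3, 17]
Merge: [4, 10] + [3, 17] -> [3, 4, 10, 17]

Final sorted array: [3, 4, 10, 17]

The merge sort proceeds by recursively splitting the array and merging sorted halves.
After all merges, the sorted array is [3, 4, 10, 17].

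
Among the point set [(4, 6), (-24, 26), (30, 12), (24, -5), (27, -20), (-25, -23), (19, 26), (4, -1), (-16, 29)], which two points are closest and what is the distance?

Computing all pairwise distances among 9 points:

d((4, 6), (-24, 26)) = 34.4093
d((4, 6), (30, 12)) = 26.6833
d((4, 6), (24, -5)) = 22.8254
d((4, 6), (27, -20)) = 34.7131
d((4, 6), (-25, -23)) = 41.0122
d((4, 6), (19, 26)) = 25.0
d((4, 6), (4, -1)) = 7.0 <-- minimum
d((4, 6), (-16, 29)) = 30.4795
d((-24, 26), (30, 12)) = 55.7853
d((-24, 26), (24, -5)) = 57.1402
d((-24, 26), (27, -20)) = 68.6804
d((-24, 26), (-25, -23)) = 49.0102
d((-24, 26), (19, 26)) = 43.0
d((-24, 26), (4, -1)) = 38.8973
d((-24, 26), (-16, 29)) = 8.544
d((30, 12), (24, -5)) = 18.0278
d((30, 12), (27, -20)) = 32.1403
d((30, 12), (-25, -23)) = 65.192
d((30, 12), (19, 26)) = 17.8045
d((30, 12), (4, -1)) = 29.0689
d((30, 12), (-16, 29)) = 49.0408
d((24, -5), (27, -20)) = 15.2971
d((24, -5), (-25, -23)) = 52.2015
d((24, -5), (19, 26)) = 31.4006
d((24, -5), (4, -1)) = 20.3961
d((24, -5), (-16, 29)) = 52.4976
d((27, -20), (-25, -23)) = 52.0865
d((27, -20), (19, 26)) = 46.6905
d((27, -20), (4, -1)) = 29.8329
d((27, -20), (-16, 29)) = 65.192
d((-25, -23), (19, 26)) = 65.8559
d((-25, -23), (4, -1)) = 36.4005
d((-25, -23), (-16, 29)) = 52.7731
d((19, 26), (4, -1)) = 30.8869
d((19, 26), (-16, 29)) = 35.1283
d((4, -1), (-16, 29)) = 36.0555

Closest pair: (4, 6) and (4, -1) with distance 7.0

The closest pair is (4, 6) and (4, -1) with Euclidean distance 7.0. For 9 points, brute-force pairwise comparison is shown above. For large n, the divide-and-conquer algorithm (sort by x, recurse on halves, check the dividing strip) achieves O(n log n).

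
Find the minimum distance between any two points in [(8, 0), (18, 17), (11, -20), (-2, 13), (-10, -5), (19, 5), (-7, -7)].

Computing all pairwise distances among 7 points:

d((8, 0), (18, 17)) = 19.7231
d((8, 0), (11, -20)) = 20.2237
d((8, 0), (-2, 13)) = 16.4012
d((8, 0), (-10, -5)) = 18.6815
d((8, 0), (19, 5)) = 12.083
d((8, 0), (-7, -7)) = 16.5529
d((18, 17), (11, -20)) = 37.6563
d((18, 17), (-2, 13)) = 20.3961
d((18, 17), (-10, -5)) = 35.609
d((18, 17), (19, 5)) = 12.0416
d((18, 17), (-7, -7)) = 34.6554
d((11, -20), (-2, 13)) = 35.4683
d((11, -20), (-10, -5)) = 25.807
d((11, -20), (19, 5)) = 26.2488
d((11, -20), (-7, -7)) = 22.2036
d((-2, 13), (-10, -5)) = 19.6977
d((-2, 13), (19, 5)) = 22.4722
d((-2, 13), (-7, -7)) = 20.6155
d((-10, -5), (19, 5)) = 30.6757
d((-10, -5), (-7, -7)) = 3.6056 <-- minimum
d((19, 5), (-7, -7)) = 28.6356

Closest pair: (-10, -5) and (-7, -7) with distance 3.6056

The closest pair is (-10, -5) and (-7, -7) with Euclidean distance 3.6056. For 7 points, brute-force pairwise comparison is shown above. For large n, the divide-and-conquer algorithm (sort by x, recurse on halves, check the dividing strip) achieves O(n log n).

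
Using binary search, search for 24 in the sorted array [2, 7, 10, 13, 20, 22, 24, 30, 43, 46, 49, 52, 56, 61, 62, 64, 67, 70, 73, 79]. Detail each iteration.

Binary search for 24 in [2, 7, 10, 13, 20, 22, 24, 30, 43, 46, 49, 52, 56, 61, 62, 64, 67, 70, 73, 79]:

lo=0, hi=19, mid=9, arr[mid]=46 -> 46 > 24, search left half
lo=0, hi=8, mid=4, arr[mid]=20 -> 20 < 24, search right half
lo=5, hi=8, mid=6, arr[mid]=24 -> Found target at index 6!

Binary search finds 24 at index 6 after 3 comparisons. The search repeatedly halves the search space by comparing with the middle element.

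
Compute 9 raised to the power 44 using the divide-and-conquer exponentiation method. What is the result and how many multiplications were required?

Computing 9^44 by squaring (build up from 9^1; each line after the first costs one multiplication):

9^1 = 9
9^2 = (9^1)^2 = 9^2 = 81
9^4 = (9^2)^2 = 81^2 = 6561
9^5 = 9 * 9^4 = 9 * 6561 = 59049
9^10 = (9^5)^2 = 59049^2 = 3486784401
9^11 = 9 * 9^10 = 9 * 3486784401 = 31381059609
9^22 = (9^11)^2 = 31381059609^2 = 984770902183611232881
9^44 = (9^22)^2 = 984770902183611232881^2 = 969773729787523602876821942164080815560161

Result: 969773729787523602876821942164080815560161
Multiplications needed: 7 (7 lines after 9^1)

9^44 = 969773729787523602876821942164080815560161. Using exponentiation by squaring, this requires 7 multiplications. The key idea: if the exponent is even, square the half-power; if odd, multiply by the base once.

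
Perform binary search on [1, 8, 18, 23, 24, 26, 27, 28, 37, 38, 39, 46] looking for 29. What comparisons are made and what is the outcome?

Binary search for 29 in [1, 8, 18, 23, 24, 26, 27, 28, 37, 38, 39, 46]:

lo=0, hi=11, mid=5, arr[mid]=26 -> 26 < 29, search right half
lo=6, hi=11, mid=8, arr[mid]=37 -> 37 > 29, search left half
lo=6, hi=7, mid=6, arr[mid]=27 -> 27 < 29, search right half
lo=7, hi=7, mid=7, arr[mid]=28 -> 28 < 29, search right half
lo=8 > hi=7, target 29 not found

Binary search determines that 29 is not in the array after 4 comparisons. The search space was exhausted without finding the target.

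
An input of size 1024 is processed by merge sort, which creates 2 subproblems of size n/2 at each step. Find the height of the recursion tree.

For divide and conquer with division factor 2:

Problem sizes at each level:
Level 0: 1024
Level 1: 512
Level 2: 256
Level 3: 128
Level 4: 64
Level 5: 32
Level 6: 16
Level 7: 8
Level 8: 4
Level 9: 2
Level 10: 1

The root is level 0 and the size-1 base case is level 10 (the tree spans levels 0 through 10, i.e. 11 levels counting the root), so the depth is the number of divisions: log_2(1024) = 10

The recursion tree depth is log_2(1024) = 10. At each level, the problem size is divided by 2, so it takes 10 divisions to reduce to a base case of size 1. The algorithm makes 2 recursive calls at each level.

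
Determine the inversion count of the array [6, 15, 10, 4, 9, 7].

Finding inversions in [6, 15, 10, 4, 9, 7]:

(0, 3): arr[0]=6 > arr[3]=4
(1, 2): arr[1]=15 > arr[2]=10
(1, 3): arr[1]=15 > arr[3]=4
(1, 4): arr[1]=15 > arr[4]=9
(1, 5): arr[1]=15 > arr[5]=7
(2, 3): arr[2]=10 > arr[3]=4
(2, 4): arr[2]=10 > arr[4]=9
(2, 5): arr[2]=10 > arr[5]=7
(4, 5): arr[4]=9 > arr[5]=7

Total inversions: 9

The array has 9 inversion(s): (0,3), (1,2), (1,3), (1,4), (1,5), (2,3), (2,4), (2,5), (4,5). Each pair (i,j) satisfies i < j and arr[i] > arr[j].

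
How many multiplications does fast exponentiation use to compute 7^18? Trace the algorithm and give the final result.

Computing 7^18 by squaring (build up from 7^1; each line after the first costs one multiplication):

7^1 = 7
7^2 = (7^1)^2 = 7^2 = 49
7^4 = (7^2)^2 = 49^2 = 2401
7^8 = (7^4)^2 = 2401^2 = 5764801
7^9 = 7 * 7^8 = 7 * 5764801 = 40353607
7^18 = (7^9)^2 = 40353607^2 = 1628413597910449

Result: 1628413597910449
Multiplications needed: 5 (5 lines after 7^1)

7^18 = 1628413597910449. Using exponentiation by squaring, this requires 5 multiplications. The key idea: if the exponent is even, square the half-power; if odd, multiply by the base once.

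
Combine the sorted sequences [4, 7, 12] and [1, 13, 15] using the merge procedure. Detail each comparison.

Merging process:

Compare 4 vs 1: take 1 from right. Merged: [1]
Compare 4 vs 13: take 4 from left. Merged: [1, 4]
Compare 7 vs 13: take 7 from left. Merged: [1, 4, 7]
Compare 12 vs 13: take 12 from left. Merged: [1, 4, 7, 12]
Append remaining from right: [13, 15]. Merged: [1, 4, 7, 12, 13, 15]

Final merged array: [1, 4, 7, 12, 13, 15]
Total comparisons: 4

The merged array is [1, 4, 7, 12, 13, 15], requiring 4 comparisons. The merge step runs in O(n) time where n is the total number of elements.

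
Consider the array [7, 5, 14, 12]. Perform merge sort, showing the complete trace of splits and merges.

Merge sort trace:

Split: [7, 5, 14, 12] -> [7, 5] and [14, 12]
  Split: [7, 5] -> [7] and [5]
  Merge: [7] + [5] -> [5, 7]
  Split: [14, 12] -> [14] and [12]
  Merge: [14] + [12] -> [12, 14]
Merge: [5, 7] + [12, 14] -> [5, 7, 12, 14]

Final sorted array: [5, 7, 12, 14]

The merge sort proceeds by recursively splitting the array and merging sorted halves.
After all merges, the sorted array is [5, 7, 12, 14].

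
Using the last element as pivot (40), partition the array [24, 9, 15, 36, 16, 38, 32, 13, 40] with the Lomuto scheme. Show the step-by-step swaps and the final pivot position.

Lomuto partition with pivot = 40:

Initial array: [24, 9, 15, 36, 16, 38, 32, 13, 40]

arr[0]=24 <= 40: swap with position 0, array becomes [24, 9, 15, 36, 16, 38, 32, 13, 40]
arr[1]=9 <= 40: swap with position 1, array becomes [24, 9, 15, 36, 16, 38, 32, 13, 40]
arr[2]=15 <= 40: swap with position 2, array becomes [24, 9, 15, 36, 16, 38, 32, 13, 40]
arr[3]=36 <= 40: swap with position 3, array becomes [24, 9, 15, 36, 16, 38, 32, 13, 40]
arr[4]=16 <= 40: swap with position 4, array becomes [24, 9, 15, 36, 16, 38, 32, 13, 40]
arr[5]=38 <= 40: swap with position 5, array becomes [24, 9, 15, 36, 16, 38, 32, 13, 40]
arr[6]=32 <= 40: swap with position 6, array becomes [24, 9, 15, 36, 16, 38, 32, 13, 40]
arr[7]=13 <= 40: swap with position 7, array becomes [24, 9, 15, 36, 16, 38, 32, 13, 40]

Place pivot at position 8: [24, 9, 15, 36, 16, 38, 32, 13, 40]
Pivot position: 8

After partitioning with pivot 40, the array becomes [24, 9, 15, 36, 16, 38, 32, 13, 40]. The pivot is placed at index 8. All elements to the left of the pivot are <= 40, and all elements to the right are > 40.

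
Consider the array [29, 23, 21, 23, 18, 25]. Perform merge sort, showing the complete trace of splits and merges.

Merge sort trace:

Split: [29, 23, 21, 23, 18, 25] -> [29, 23, 21] and [23, 18, 25]
  Split: [29, 23, 21] -> [29] and [23, 21]
    Split: [23, 21] -> [23] and [21]
    Merge: [23] + [21] -> [21, 23]
  Merge: [29] + [21, 23] -> [21, 23, 29]
  Split: [23, 18, 25] -> [23] and [18, 25]
    Split: [18, 25] -> [18] and [25]
    Merge: [18] + [25] -> [18, 25]
  Merge: [23] + [18, 25] -> [18, 23, 25]
Merge: [21, 23, 29] + [18, 23, 25] -> [18, 21, 23, 23, 25, 29]

Final sorted array: [18, 21, 23, 23, 25, 29]

The merge sort proceeds by recursively splitting the array and merging sorted halves.
After all merges, the sorted array is [18, 21, 23, 23, 25, 29].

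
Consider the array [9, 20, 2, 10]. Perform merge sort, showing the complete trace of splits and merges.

Merge sort trace:

Split: [9, 20, 2, 10] -> [9, 20] and [2, 10]
  Split: [9, 20] -> [9] and [20]
  Merge: [9] + [20] -> [9, 20]
  Split: [2, 10] -> [2] and [10]
  Merge: [2] + [10] -> [2, 10]
Merge: [9, 20] + [2, 10] -> [2, 9, 10, 20]

Final sorted array: [2, 9, 10, 20]

The merge sort proceeds by recursively splitting the array and merging sorted halves.
After all merges, the sorted array is [2, 9, 10, 20].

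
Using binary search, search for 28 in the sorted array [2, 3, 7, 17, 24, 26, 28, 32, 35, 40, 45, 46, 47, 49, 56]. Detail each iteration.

Binary search for 28 in [2, 3, 7, 17, 24, 26, 28, 32, 35, 40, 45, 46, 47, 49, 56]:

lo=0, hi=14, mid=7, arr[mid]=32 -> 32 > 28, search left half
lo=0, hi=6, mid=3, arr[mid]=17 -> 17 < 28, search right half
lo=4, hi=6, mid=5, arr[mid]=26 -> 26 < 28, search right half
lo=6, hi=6, mid=6, arr[mid]=28 -> Found target at index 6!

Binary search finds 28 at index 6 after 4 comparisons. The search repeatedly halves the search space by comparing with the middle element.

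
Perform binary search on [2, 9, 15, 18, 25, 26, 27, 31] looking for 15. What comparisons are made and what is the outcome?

Binary search for 15 in [2, 9, 15, 18, 25, 26, 27, 31]:

lo=0, hi=7, mid=3, arr[mid]=18 -> 18 > 15, search left half
lo=0, hi=2, mid=1, arr[mid]=9 -> 9 < 15, search right half
lo=2, hi=2, mid=2, arr[mid]=15 -> Found target at index 2!

Binary search finds 15 at index 2 after 3 comparisons. The search repeatedly halves the search space by comparing with the middle element.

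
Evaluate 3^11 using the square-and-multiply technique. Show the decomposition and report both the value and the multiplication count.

Computing 3^11 by squaring (build up from 3^1; each line after the first costs one multiplication):

3^1 = 3
3^2 = (3^1)^2 = 3^2 = 9
3^4 = (3^2)^2 = 9^2 = 81
3^5 = 3 * 3^4 = 3 * 81 = 243
3^10 = (3^5)^2 = 243^2 = 59049
3^11 = 3 * 3^10 = 3 * 59049 = 177147

Result: 177147
Multiplications needed: 5 (5 lines after 3^1)

3^11 = 177147. Using exponentiation by squaring, this requires 5 multiplications. The key idea: if the exponent is even, square the half-power; if odd, multiply by the base once.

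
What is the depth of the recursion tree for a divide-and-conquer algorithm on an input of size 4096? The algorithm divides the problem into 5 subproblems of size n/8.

For divide and conquer with division factor 8:

Problem sizes at each level:
Level 0: 4096
Level 1: 512
Level 2: 64
Level 3: 8
Level 4: 1

The root is level 0 and the size-1 base case is level 4 (the tree spans levels 0 through 4, i.e. 5 levels counting the root), so the depth is the number of divisions: log_8(4096) = 4

The recursion tree depth is log_8(4096) = 4. At each level, the problem size is divided by 8, so it takes 4 divisions to reduce to a base case of size 1. The algorithm makes 5 recursive calls at each level.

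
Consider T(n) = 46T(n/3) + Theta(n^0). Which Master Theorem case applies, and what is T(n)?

Master Theorem for T(n) = 46T(n/3) + O(n^0):

a = 46, b = 3, c = 0
log_b(a) = log_3(46) = 3.4850

Case 1: c = 0 < log_3(46) = 3.4850
T(n) = O(n^(log_3 46))

For T(n) = 46T(n/3) + O(n^0): log_3(46) = 3.4850. This is Case 1 of the Master Theorem (c < log_b(a), work dominated by leaves), giving O(n^(log_3 46)).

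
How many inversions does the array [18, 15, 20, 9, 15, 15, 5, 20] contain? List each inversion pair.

Finding inversions in [18, 15, 20, 9, 15, 15, 5, 20]:

(0, 1): arr[0]=18 > arr[1]=15
(0, 3): arr[0]=18 > arr[3]=9
(0, 4): arr[0]=18 > arr[4]=15
(0, 5): arr[0]=18 > arr[5]=15
(0, 6): arr[0]=18 > arr[6]=5
(1, 3): arr[1]=15 > arr[3]=9
(1, 6): arr[1]=15 > arr[6]=5
(2, 3): arr[2]=20 > arr[3]=9
(2, 4): arr[2]=20 > arr[4]=15
(2, 5): arr[2]=20 > arr[5]=15
(2, 6): arr[2]=20 > arr[6]=5
(3, 6): arr[3]=9 > arr[6]=5
(4, 6): arr[4]=15 > arr[6]=5
(5, 6): arr[5]=15 > arr[6]=5

Total inversions: 14

The array has 14 inversion(s): (0,1), (0,3), (0,4), (0,5), (0,6), (1,3), (1,6), (2,3), (2,4), (2,5), (2,6), (3,6), (4,6), (5,6). Each pair (i,j) satisfies i < j and arr[i] > arr[j].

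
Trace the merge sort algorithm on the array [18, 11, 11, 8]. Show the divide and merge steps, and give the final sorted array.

Merge sort trace:

Split: [18, 11, 11, 8] -> [18, 11] and [11, 8]
  Split: [18, 11] -> [18] and [11]
  Merge: [18] + [11] -> [11, 18]
  Split: [11, 8] -> [11] and [8]
  Merge: [11] + [8] -> [8, 11]
Merge: [11, 18] + [8, 11] -> [8, 11, 11, 18]

Final sorted array: [8, 11, 11, 18]

The merge sort proceeds by recursively splitting the array and merging sorted halves.
After all merges, the sorted array is [8, 11, 11, 18].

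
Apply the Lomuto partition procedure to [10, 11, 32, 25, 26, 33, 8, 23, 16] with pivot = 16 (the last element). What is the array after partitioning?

Lomuto partition with pivot = 16:

Initial array: [10, 11, 32, 25, 26, 33, 8, 23, 16]

arr[0]=10 <= 16: swap with position 0, array becomes [10, 11, 32, 25, 26, 33, 8, 23, 16]
arr[1]=11 <= 16: swap with position 1, array becomes [10, 11, 32, 25, 26, 33, 8, 23, 16]
arr[2]=32 > 16: no swap
arr[3]=25 > 16: no swap
arr[4]=26 > 16: no swap
arr[5]=33 > 16: no swap
arr[6]=8 <= 16: swap with position 2, array becomes [10, 11, 8, 25, 26, 33, 32, 23, 16]
arr[7]=23 > 16: no swap

Place pivot at position 3: [10, 11, 8, 16, 26, 33, 32, 23, 25]
Pivot position: 3

After partitioning with pivot 16, the array becomes [10, 11, 8, 16, 26, 33, 32, 23, 25]. The pivot is placed at index 3. All elements to the left of the pivot are <= 16, and all elements to the right are > 16.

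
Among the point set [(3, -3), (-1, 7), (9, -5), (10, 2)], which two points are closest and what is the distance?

Computing all pairwise distances among 4 points:

d((3, -3), (-1, 7)) = 10.7703
d((3, -3), (9, -5)) = 6.3246 <-- minimum
d((3, -3), (10, 2)) = 8.6023
d((-1, 7), (9, -5)) = 15.6205
d((-1, 7), (10, 2)) = 12.083
d((9, -5), (10, 2)) = 7.0711

Closest pair: (3, -3) and (9, -5) with distance 6.3246

The closest pair is (3, -3) and (9, -5) with Euclidean distance 6.3246. For 4 points, brute-force pairwise comparison is shown above. For large n, the divide-and-conquer algorithm (sort by x, recurse on halves, check the dividing strip) achieves O(n log n).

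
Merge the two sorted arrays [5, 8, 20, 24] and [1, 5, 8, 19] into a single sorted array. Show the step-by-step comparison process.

Merging process:

Compare 5 vs 1: take 1 from right. Merged: [1]
Compare 5 vs 5: take 5 from left. Merged: [1, 5]
Compare 8 vs 5: take 5 from right. Merged: [1, 5, 5]
Compare 8 vs 8: take 8 from left. Merged: [1, 5, 5, 8]
Compare 20 vs 8: take 8 from right. Merged: [1, 5, 5, 8, 8]
Compare 20 vs 19: take 19 from right. Merged: [1, 5, 5, 8, 8, 19]
Append remaining from left: [20, 24]. Merged: [1, 5, 5, 8, 8, 19, 20, 24]

Final merged array: [1, 5, 5, 8, 8, 19, 20, 24]
Total comparisons: 6

The merged array is [1, 5, 5, 8, 8, 19, 20, 24], requiring 6 comparisons. The merge step runs in O(n) time where n is the total number of elements.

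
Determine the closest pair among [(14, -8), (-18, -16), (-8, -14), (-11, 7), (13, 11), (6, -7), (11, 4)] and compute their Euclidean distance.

Computing all pairwise distances among 7 points:

d((14, -8), (-18, -16)) = 32.9848
d((14, -8), (-8, -14)) = 22.8035
d((14, -8), (-11, 7)) = 29.1548
d((14, -8), (13, 11)) = 19.0263
d((14, -8), (6, -7)) = 8.0623
d((14, -8), (11, 4)) = 12.3693
d((-18, -16), (-8, -14)) = 10.198
d((-18, -16), (-11, 7)) = 24.0416
d((-18, -16), (13, 11)) = 41.1096
d((-18, -16), (6, -7)) = 25.632
d((-18, -16), (11, 4)) = 35.2278
d((-8, -14), (-11, 7)) = 21.2132
d((-8, -14), (13, 11)) = 32.6497
d((-8, -14), (6, -7)) = 15.6525
d((-8, -14), (11, 4)) = 26.1725
d((-11, 7), (13, 11)) = 24.3311
d((-11, 7), (6, -7)) = 22.0227
d((-11, 7), (11, 4)) = 22.2036
d((13, 11), (6, -7)) = 19.3132
d((13, 11), (11, 4)) = 7.2801 <-- minimum
d((6, -7), (11, 4)) = 12.083

Closest pair: (13, 11) and (11, 4) with distance 7.2801

The closest pair is (13, 11) and (11, 4) with Euclidean distance 7.2801. For 7 points, brute-force pairwise comparison is shown above. For large n, the divide-and-conquer algorithm (sort by x, recurse on halves, check the dividing strip) achieves O(n log n).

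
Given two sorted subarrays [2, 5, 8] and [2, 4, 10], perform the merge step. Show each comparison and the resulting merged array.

Merging process:

Compare 2 vs 2: take 2 from left. Merged: [2]
Compare 5 vs 2: take 2 from right. Merged: [2, 2]
Compare 5 vs 4: take 4 from right. Merged: [2, 2, 4]
Compare 5 vs 10: take 5 from left. Merged: [2, 2, 4, 5]
Compare 8 vs 10: take 8 from left. Merged: [2, 2, 4, 5, 8]
Append remaining from right: [10]. Merged: [2, 2, 4, 5, 8, 10]

Final merged array: [2, 2, 4, 5, 8, 10]
Total comparisons: 5

The merged array is [2, 2, 4, 5, 8, 10], requiring 5 comparisons. The merge step runs in O(n) time where n is the total number of elements.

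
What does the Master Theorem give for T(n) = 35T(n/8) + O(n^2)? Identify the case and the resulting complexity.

Master Theorem for T(n) = 35T(n/8) + O(n^2):

a = 35, b = 8, c = 2
log_b(a) = log_8(35) = 1.7098

Case 3: c = 2 > log_8(35) = 1.7098
T(n) = O(n^2) = O(n^2)

For T(n) = 35T(n/8) + O(n^2): log_8(35) = 1.7098. This is Case 3 of the Master Theorem (c > log_b(a), work dominated by root), giving O(n^2).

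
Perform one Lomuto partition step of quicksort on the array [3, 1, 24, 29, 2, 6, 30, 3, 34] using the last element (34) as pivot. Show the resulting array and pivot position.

Lomuto partition with pivot = 34:

Initial array: [3, 1, 24, 29, 2, 6, 30, 3, 34]

arr[0]=3 <= 34: swap with position 0, array becomes [3, 1, 24, 29, 2, 6, 30, 3, 34]
arr[1]=1 <= 34: swap with position 1, array becomes [3, 1, 24, 29, 2, 6, 30, 3, 34]
arr[2]=24 <= 34: swap with position 2, array becomes [3, 1, 24, 29, 2, 6, 30, 3, 34]
arr[3]=29 <= 34: swap with position 3, array becomes [3, 1, 24, 29, 2, 6, 30, 3, 34]
arr[4]=2 <= 34: swap with position 4, array becomes [3, 1, 24, 29, 2, 6, 30, 3, 34]
arr[5]=6 <= 34: swap with position 5, array becomes [3, 1, 24, 29, 2, 6, 30, 3, 34]
arr[6]=30 <= 34: swap with position 6, array becomes [3, 1, 24, 29, 2, 6, 30, 3, 34]
arr[7]=3 <= 34: swap with position 7, array becomes [3, 1, 24, 29, 2, 6, 30, 3, 34]

Place pivot at position 8: [3, 1, 24, 29, 2, 6, 30, 3, 34]
Pivot position: 8

After partitioning with pivot 34, the array becomes [3, 1, 24, 29, 2, 6, 30, 3, 34]. The pivot is placed at index 8. All elements to the left of the pivot are <= 34, and all elements to the right are > 34.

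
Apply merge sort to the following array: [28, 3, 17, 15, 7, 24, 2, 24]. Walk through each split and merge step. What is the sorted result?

Merge sort trace:

Split: [28, 3, 17, 15, 7, 24, 2, 24] -> [28, 3, 17, 15] and [7, 24, 2, 24]
  Split: [28, 3, 17, 15] -> [28, 3] and [17, 15]
    Split: [28, 3] -> [28] and [3]
    Merge: [28] + [3] -> [3, 28]
    Split: [17, 15] -> [17] and [15]
    Merge: [17] + [15] -> [15, 17]
  Merge: [3, 28] + [15, 17] -> [3, 15, 17, 28]
  Split: [7, 24, 2, 24] -> [7, 24] and [2, 24]
    Split: [7, 24] -> [7] and [24]
    Merge: [7] + [24] -> [7, 24]
    Split: [2, 24] -> [2] and [24]
    Merge: [2] + [24] -> [2, 24]
  Merge: [7, 24] + [2, 24] -> [2, 7, 24, 24]
Merge: [3, 15, 17, 28] + [2, 7, 24, 24] -> [2, 3, 7, 15, 17, 24, 24, 28]

Final sorted array: [2, 3, 7, 15, 17, 24, 24, 28]

The merge sort proceeds by recursively splitting the array and merging sorted halves.
After all merges, the sorted array is [2, 3, 7, 15, 17, 24, 24, 28].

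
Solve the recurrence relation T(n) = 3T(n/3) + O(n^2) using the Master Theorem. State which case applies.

Master Theorem for T(n) = 3T(n/3) + O(n^2):

a = 3, b = 3, c = 2
log_b(a) = log_3(3) = 1.0000

Case 3: c = 2 > log_3(3) = 1.0000
T(n) = O(n^2) = O(n^2)

For T(n) = 3T(n/3) + O(n^2): log_3(3) = 1.0000. This is Case 3 of the Master Theorem (c > log_b(a), work dominated by root), giving O(n^2).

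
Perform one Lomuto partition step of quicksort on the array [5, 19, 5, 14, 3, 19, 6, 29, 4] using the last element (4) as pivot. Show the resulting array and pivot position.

Lomuto partition with pivot = 4:

Initial array: [5, 19, 5, 14, 3, 19, 6, 29, 4]

arr[0]=5 > 4: no swap
arr[1]=19 > 4: no swap
arr[2]=5 > 4: no swap
arr[3]=14 > 4: no swap
arr[4]=3 <= 4: swap with position 0, array becomes [3, 19, 5, 14, 5, 19, 6, 29, 4]
arr[5]=19 > 4: no swap
arr[6]=6 > 4: no swap
arr[7]=29 > 4: no swap

Place pivot at position 1: [3, 4, 5, 14, 5, 19, 6, 29, 19]
Pivot position: 1

After partitioning with pivot 4, the array becomes [3, 4, 5, 14, 5, 19, 6, 29, 19]. The pivot is placed at index 1. All elements to the left of the pivot are <= 4, and all elements to the right are > 4.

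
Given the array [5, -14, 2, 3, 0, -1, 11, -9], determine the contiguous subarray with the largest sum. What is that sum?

Using Kadane's algorithm on [5, -14, 2, 3, 0, -1, 11, -9]:

Scanning through the array:
Position 1 (value -14): max_ending_here = -9, max_so_far = 5
Position 2 (value 2): max_ending_here = 2, max_so_far = 5
Position 3 (value 3): max_ending_here = 5, max_so_far = 5
Position 4 (value 0): max_ending_here = 5, max_so_far = 5
Position 5 (value -1): max_ending_here = 4, max_so_far = 5
Position 6 (value 11): max_ending_here = 15, max_so_far = 15
Position 7 (value -9): max_ending_here = 6, max_so_far = 15

Maximum subarray: [2, 3, 0, -1, 11]
Maximum sum: 15

The maximum subarray is [2, 3, 0, -1, 11] with sum 15. This subarray runs from index 2 to index 6.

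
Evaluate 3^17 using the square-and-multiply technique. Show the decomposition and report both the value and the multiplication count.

Computing 3^17 by squaring (build up from 3^1; each line after the first costs one multiplication):

3^1 = 3
3^2 = (3^1)^2 = 3^2 = 9
3^4 = (3^2)^2 = 9^2 = 81
3^8 = (3^4)^2 = 81^2 = 6561
3^16 = (3^8)^2 = 6561^2 = 43046721
3^17 = 3 * 3^16 = 3 * 43046721 = 129140163

Result: 129140163
Multiplications needed: 5 (5 lines after 3^1)

3^17 = 129140163. Using exponentiation by squaring, this requires 5 multiplications. The key idea: if the exponent is even, square the half-power; if odd, multiply by the base once.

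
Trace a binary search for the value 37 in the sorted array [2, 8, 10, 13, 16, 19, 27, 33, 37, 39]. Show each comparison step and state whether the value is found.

Binary search for 37 in [2, 8, 10, 13, 16, 19, 27, 33, 37, 39]:

lo=0, hi=9, mid=4, arr[mid]=16 -> 16 < 37, search right half
lo=5, hi=9, mid=7, arr[mid]=33 -> 33 < 37, search right half
lo=8, hi=9, mid=8, arr[mid]=37 -> Found target at index 8!

Binary search finds 37 at index 8 after 3 comparisons. The search repeatedly halves the search space by comparing with the middle element.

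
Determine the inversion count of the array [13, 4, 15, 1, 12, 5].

Finding inversions in [13, 4, 15, 1, 12, 5]:

(0, 1): arr[0]=13 > arr[1]=4
(0, 3): arr[0]=13 > arr[3]=1
(0, 4): arr[0]=13 > arr[4]=12
(0, 5): arr[0]=13 > arr[5]=5
(1, 3): arr[1]=4 > arr[3]=1
(2, 3): arr[2]=15 > arr[3]=1
(2, 4): arr[2]=15 > arr[4]=12
(2, 5): arr[2]=15 > arr[5]=5
(4, 5): arr[4]=12 > arr[5]=5

Total inversions: 9

The array has 9 inversion(s): (0,1), (0,3), (0,4), (0,5), (1,3), (2,3), (2,4), (2,5), (4,5). Each pair (i,j) satisfies i < j and arr[i] > arr[j].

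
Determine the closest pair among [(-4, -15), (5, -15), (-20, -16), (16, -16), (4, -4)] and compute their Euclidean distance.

Computing all pairwise distances among 5 points:

d((-4, -15), (5, -15)) = 9.0 <-- minimum
d((-4, -15), (-20, -16)) = 16.0312
d((-4, -15), (16, -16)) = 20.025
d((-4, -15), (4, -4)) = 13.6015
d((5, -15), (-20, -16)) = 25.02
d((5, -15), (16, -16)) = 11.0454
d((5, -15), (4, -4)) = 11.0454
d((-20, -16), (16, -16)) = 36.0
d((-20, -16), (4, -4)) = 26.8328
d((16, -16), (4, -4)) = 16.9706

Closest pair: (-4, -15) and (5, -15) with distance 9.0

The closest pair is (-4, -15) and (5, -15) with Euclidean distance 9.0. For 5 points, brute-force pairwise comparison is shown above. For large n, the divide-and-conquer algorithm (sort by x, recurse on halves, check the dividing strip) achieves O(n log n).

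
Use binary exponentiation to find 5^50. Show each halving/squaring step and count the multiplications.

Computing 5^50 by squaring (build up from 5^1; each line after the first costs one multiplication):

5^1 = 5
5^2 = (5^1)^2 = 5^2 = 25
5^3 = 5 * 5^2 = 5 * 25 = 125
5^6 = (5^3)^2 = 125^2 = 15625
5^12 = (5^6)^2 = 15625^2 = 244140625
5^24 = (5^12)^2 = 244140625^2 = 59604644775390625
5^25 = 5 * 5^24 = 5 * 59604644775390625 = 298023223876953125
5^50 = (5^25)^2 = 298023223876953125^2 = 88817841970012523233890533447265625

Result: 88817841970012523233890533447265625
Multiplications needed: 7 (7 lines after 5^1)

5^50 = 88817841970012523233890533447265625. Using exponentiation by squaring, this requires 7 multiplications. The key idea: if the exponent is even, square the half-power; if odd, multiply by the base once.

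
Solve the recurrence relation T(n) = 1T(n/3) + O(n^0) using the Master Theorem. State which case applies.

Master Theorem for T(n) = 1T(n/3) + O(n^0):

a = 1, b = 3, c = 0
log_b(a) = log_3(1) = 0.0000

Case 2: c = 0 = log_3(1) = 0.0000
T(n) = O(n^0 log n) = O(log n)

For T(n) = 1T(n/3) + O(n^0): log_3(1) = 0.0000. This is Case 2 of the Master Theorem (c = log_b(a), equal work at all levels), giving O(log n).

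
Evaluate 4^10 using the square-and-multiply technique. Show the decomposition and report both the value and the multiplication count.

Computing 4^10 by squaring (build up from 4^1; each line after the first costs one multiplication):

4^1 = 4
4^2 = (4^1)^2 = 4^2 = 16
4^4 = (4^2)^2 = 16^2 = 256
4^5 = 4 * 4^4 = 4 * 256 = 1024
4^10 = (4^5)^2 = 1024^2 = 1048576

Result: 1048576
Multiplications needed: 4 (4 lines after 4^1)

4^10 = 1048576. Using exponentiation by squaring, this requires 4 multiplications. The key idea: if the exponent is even, square the half-power; if odd, multiply by the base once.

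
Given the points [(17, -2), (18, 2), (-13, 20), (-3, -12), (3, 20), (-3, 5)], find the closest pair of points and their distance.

Computing all pairwise distances among 6 points:

d((17, -2), (18, 2)) = 4.1231 <-- minimum
d((17, -2), (-13, 20)) = 37.2022
d((17, -2), (-3, -12)) = 22.3607
d((17, -2), (3, 20)) = 26.0768
d((17, -2), (-3, 5)) = 21.1896
d((18, 2), (-13, 20)) = 35.8469
d((18, 2), (-3, -12)) = 25.2389
d((18, 2), (3, 20)) = 23.4307
d((18, 2), (-3, 5)) = 21.2132
d((-13, 20), (-3, -12)) = 33.5261
d((-13, 20), (3, 20)) = 16.0
d((-13, 20), (-3, 5)) = 18.0278
d((-3, -12), (3, 20)) = 32.5576
d((-3, -12), (-3, 5)) = 17.0
d((3, 20), (-3, 5)) = 16.1555

Closest pair: (17, -2) and (18, 2) with distance 4.1231

The closest pair is (17, -2) and (18, 2) with Euclidean distance 4.1231. For 6 points, brute-force pairwise comparison is shown above. For large n, the divide-and-conquer algorithm (sort by x, recurse on halves, check the dividing strip) achieves O(n log n).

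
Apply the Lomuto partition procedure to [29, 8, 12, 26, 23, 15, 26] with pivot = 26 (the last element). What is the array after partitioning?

Lomuto partition with pivot = 26:

Initial array: [29, 8, 12, 26, 23, 15, 26]

arr[0]=29 > 26: no swap
arr[1]=8 <= 26: swap with position 0, array becomes [8, 29, 12, 26, 23, 15, 26]
arr[2]=12 <= 26: swap with position 1, array becomes [8, 12, 29, 26, 23, 15, 26]
arr[3]=26 <= 26: swap with position 2, array becomes [8, 12, 26, 29, 23, 15, 26]
arr[4]=23 <= 26: swap with position 3, array becomes [8, 12, 26, 23, 29, 15, 26]
arr[5]=15 <= 26: swap with position 4, array becomes [8, 12, 26, 23, 15, 29, 26]

Place pivot at position 5: [8, 12, 26, 23, 15, 26, 29]
Pivot position: 5

After partitioning with pivot 26, the array becomes [8, 12, 26, 23, 15, 26, 29]. The pivot is placed at index 5. All elements to the left of the pivot are <= 26, and all elements to the right are > 26.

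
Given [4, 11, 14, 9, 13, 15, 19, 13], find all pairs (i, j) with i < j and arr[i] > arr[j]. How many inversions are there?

Finding inversions in [4, 11, 14, 9, 13, 15, 19, 13]:

(1, 3): arr[1]=11 > arr[3]=9
(2, 3): arr[2]=14 > arr[3]=9
(2, 4): arr[2]=14 > arr[4]=13
(2, 7): arr[2]=14 > arr[7]=13
(5, 7): arr[5]=15 > arr[7]=13
(6, 7): arr[6]=19 > arr[7]=13

Total inversions: 6

The array has 6 inversion(s): (1,3), (2,3), (2,4), (2,7), (5,7), (6,7). Each pair (i,j) satisfies i < j and arr[i] > arr[j].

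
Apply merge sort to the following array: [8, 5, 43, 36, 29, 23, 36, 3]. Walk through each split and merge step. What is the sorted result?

Merge sort trace:

Split: [8, 5, 43, 36, 29, 23, 36, 3] -> [8, 5, 43, 36] and [29, 23, 36, 3]
  Split: [8, 5, 43, 36] -> [8, 5] and [43, 36]
    Split: [8, 5] -> [8] and [5]
    Merge: [8] + [5] -> [5, 8]
    Split: [43, 36] -> [43] and [36]
    Merge: [43] + [36] -> [36, 43]
  Merge: [5, 8] + [36, 43] -> [5, 8, 36, 43]
  Split: [29, 23, 36, 3] -> [29, 23] and [36, 3]
    Split: [29, 23] -> [29] and [23]
    Merge: [29] + [23] -> [23, 29]
    Split: [36, 3] -> [36] and [3]
    Merge: [36] + [3] -> [3, 36]
  Merge: [23, 29] + [3, 36] -> [3, 23, 29, 36]
Merge: [5, 8, 36, 43] + [3, 23, 29, 36] -> [3, 5, 8, 23, 29, 36, 36, 43]

Final sorted array: [3, 5, 8, 23, 29, 36, 36, 43]

The merge sort proceeds by recursively splitting the array and merging sorted halves.
After all merges, the sorted array is [3, 5, 8, 23, 29, 36, 36, 43].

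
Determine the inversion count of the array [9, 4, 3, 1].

Finding inversions in [9, 4, 3, 1]:

(0, 1): arr[0]=9 > arr[1]=4
(0, 2): arr[0]=9 > arr[2]=3
(0, 3): arr[0]=9 > arr[3]=1
(1, 2): arr[1]=4 > arr[2]=3
(1, 3): arr[1]=4 > arr[3]=1
(2, 3): arr[2]=3 > arr[3]=1

Total inversions: 6

The array has 6 inversion(s): (0,1), (0,2), (0,3), (1,2), (1,3), (2,3). Each pair (i,j) satisfies i < j and arr[i] > arr[j].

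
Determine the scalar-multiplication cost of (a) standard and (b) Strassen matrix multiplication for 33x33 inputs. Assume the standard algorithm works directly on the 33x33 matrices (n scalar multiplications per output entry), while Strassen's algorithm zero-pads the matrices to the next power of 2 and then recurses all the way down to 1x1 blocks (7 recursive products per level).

Matrix multiplication for 33x33 matrices:

Strassen's algorithm requires power-of-2 dimensions. Pad 33x33 to 64x64 (next power of 2).

Standard algorithm: 33^3 = 35937 multiplications
Strassen's algorithm: 7^(log2(64)) = 7^6 = 117649 multiplications
Difference: 35937 - 117649 = -81712 (Strassen uses MORE here due to padding overhead — for small or just-over-power-of-2 n, padding can outweigh the per-level savings)

Standard: 35937 multiplications (33^3). Strassen: 117649 multiplications (7^6, after padding to 64x64). Strassen reduces 8 recursive multiplications to 7 at each level.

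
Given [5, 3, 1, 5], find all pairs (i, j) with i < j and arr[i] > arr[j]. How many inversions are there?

Finding inversions in [5, 3, 1, 5]:

(0, 1): arr[0]=5 > arr[1]=3
(0, 2): arr[0]=5 > arr[2]=1
(1, 2): arr[1]=3 > arr[2]=1

Total inversions: 3

The array has 3 inversion(s): (0,1), (0,2), (1,2). Each pair (i,j) satisfies i < j and arr[i] > arr[j].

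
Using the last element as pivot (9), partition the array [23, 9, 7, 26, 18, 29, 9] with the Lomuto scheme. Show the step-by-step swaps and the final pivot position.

Lomuto partition with pivot = 9:

Initial array: [23, 9, 7, 26, 18, 29, 9]

arr[0]=23 > 9: no swap
arr[1]=9 <= 9: swap with position 0, array becomes [9, 23, 7, 26, 18, 29, 9]
arr[2]=7 <= 9: swap with position 1, array becomes [9, 7, 23, 26, 18, 29, 9]
arr[3]=26 > 9: no swap
arr[4]=18 > 9: no swap
arr[5]=29 > 9: no swap

Place pivot at position 2: [9, 7, 9, 26, 18, 29, 23]
Pivot position: 2

After partitioning with pivot 9, the array becomes [9, 7, 9, 26, 18, 29, 23]. The pivot is placed at index 2. All elements to the left of the pivot are <= 9, and all elements to the right are > 9.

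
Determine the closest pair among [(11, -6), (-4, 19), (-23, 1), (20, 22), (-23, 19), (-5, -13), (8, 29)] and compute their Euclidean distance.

Computing all pairwise distances among 7 points:

d((11, -6), (-4, 19)) = 29.1548
d((11, -6), (-23, 1)) = 34.7131
d((11, -6), (20, 22)) = 29.4109
d((11, -6), (-23, 19)) = 42.2019
d((11, -6), (-5, -13)) = 17.4642
d((11, -6), (8, 29)) = 35.1283
d((-4, 19), (-23, 1)) = 26.1725
d((-4, 19), (20, 22)) = 24.1868
d((-4, 19), (-23, 19)) = 19.0
d((-4, 19), (-5, -13)) = 32.0156
d((-4, 19), (8, 29)) = 15.6205
d((-23, 1), (20, 22)) = 47.8539
d((-23, 1), (-23, 19)) = 18.0
d((-23, 1), (-5, -13)) = 22.8035
d((-23, 1), (8, 29)) = 41.7732
d((20, 22), (-23, 19)) = 43.1045
d((20, 22), (-5, -13)) = 43.0116
d((20, 22), (8, 29)) = 13.8924 <-- minimum
d((-23, 19), (-5, -13)) = 36.7151
d((-23, 19), (8, 29)) = 32.573
d((-5, -13), (8, 29)) = 43.9659

Closest pair: (20, 22) and (8, 29) with distance 13.8924

The closest pair is (20, 22) and (8, 29) with Euclidean distance 13.8924. For 7 points, brute-force pairwise comparison is shown above. For large n, the divide-and-conquer algorithm (sort by x, recurse on halves, check the dividing strip) achieves O(n log n).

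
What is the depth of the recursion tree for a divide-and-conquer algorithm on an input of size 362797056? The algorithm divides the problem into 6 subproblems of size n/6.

For divide and conquer with division factor 6:

Problem sizes at each level:
Level 0: 362797056
Level 1: 60466176
Level 2: 10077696
Level 3: 1679616
Level 4: 279936
Level 5: 46656
Level 6: 7776
Level 7: 1296
Level 8: 216
Level 9: 36
Level 10: 6
Level 11: 1

The root is level 0 and the size-1 base case is level 11 (the tree spans levels 0 through 11, i.e. 12 levels counting the root), so the depth is the number of divisions: log_6(362797056) = 11

The recursion tree depth is log_6(362797056) = 11. At each level, the problem size is divided by 6, so it takes 11 divisions to reduce to a base case of size 1. The algorithm makes 6 recursive calls at each level.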